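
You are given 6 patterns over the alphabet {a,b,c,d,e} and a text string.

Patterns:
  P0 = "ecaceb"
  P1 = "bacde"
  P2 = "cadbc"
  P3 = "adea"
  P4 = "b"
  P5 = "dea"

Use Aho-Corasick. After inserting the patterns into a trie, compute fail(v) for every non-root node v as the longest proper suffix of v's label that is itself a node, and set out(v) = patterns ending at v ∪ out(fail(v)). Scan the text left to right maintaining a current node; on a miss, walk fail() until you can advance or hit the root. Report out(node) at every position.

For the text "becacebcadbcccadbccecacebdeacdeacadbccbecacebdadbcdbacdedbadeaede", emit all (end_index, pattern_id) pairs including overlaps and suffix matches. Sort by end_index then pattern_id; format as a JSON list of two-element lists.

Construct AC machine:
Trie nodes:
  0='ε' goto a→17 b→7 c→12 d→21 e→1
  1='e' goto c→2
  2='ec' goto a→3
  3='eca' goto c→4
  4='ecac' goto e→5
  5='ecace' goto b→6
  6='ecaceb' goto ·  ←P0
  7='b' goto a→8  ←P4
  8='ba' goto c→9
  9='bac' goto d→10
  10='bacd' goto e→11
  11='bacde' goto ·  ←P1
  12='c' goto a→13
  13='ca' goto d→14
  14='cad' goto b→15
  15='cadb' goto c→16
  16='cadbc' goto ·  ←P2
  17='a' goto d→18
  18='ad' goto e→19
  19='ade' goto a→20
  20='adea' goto ·  ←P3
  21='d' goto e→22
  22='de' goto a→23
  23='dea' goto ·  ←P5

Failure links (BFS by depth):
  n1('e'): parent n0 fail=0; on 'e' 0 → fail=0;  out ∅∪∅=∅
  n7('b'): parent n0 fail=0; on 'b' 0 → fail=0;  out {4}∪∅={4}
  n12('c'): parent n0 fail=0; on 'c' 0 → fail=0;  out ∅∪∅=∅
  n17('a'): parent n0 fail=0; on 'a' 0 → fail=0;  out ∅∪∅=∅
  n21('d'): parent n0 fail=0; on 'd' 0 → fail=0;  out ∅∪∅=∅
  n2('ec'): parent n1 fail=0; on 'c' 0 → fail=12;  out ∅∪∅=∅
  n8('ba'): parent n7 fail=0; on 'a' 0 → fail=17;  out ∅∪∅=∅
  n13('ca'): parent n12 fail=0; on 'a' 0 → fail=17;  out ∅∪∅=∅
  n18('ad'): parent n17 fail=0; on 'd' 0 → fail=21;  out ∅∪∅=∅
  n22('de'): parent n21 fail=0; on 'e' 0 → fail=1;  out ∅∪∅=∅
  n3('eca'): parent n2 fail=12; on 'a' 12 → fail=13;  out ∅∪∅=∅
  n9('bac'): parent n8 fail=17; on 'c' 17→0 → fail=12;  out ∅∪∅=∅
  n14('cad'): parent n13 fail=17; on 'd' 17 → fail=18;  out ∅∪∅=∅
  n19('ade'): parent n18 fail=21; on 'e' 21 → fail=22;  out ∅∪∅=∅
  n23('dea'): parent n22 fail=1; on 'a' 1→0 → fail=17;  out {5}∪∅={5}
  n4('ecac'): parent n3 fail=13; on 'c' 13→17→0 → fail=12;  out ∅∪∅=∅
  n10('bacd'): parent n9 fail=12; on 'd' 12→0 → fail=21;  out ∅∪∅=∅
  n15('cadb'): parent n14 fail=18; on 'b' 18→21→0 → fail=7;  out ∅∪{4}={4}
  n20('adea'): parent n19 fail=22; on 'a' 22 → fail=23;  out {3}∪{5}={3,5}
  n5('ecace'): parent n4 fail=12; on 'e' 12→0 → fail=1;  out ∅∪∅=∅
  n11('bacde'): parent n10 fail=21; on 'e' 21 → fail=22;  out {1}∪∅={1}
  n16('cadbc'): parent n15 fail=7; on 'c' 7→0 → fail=12;  out {2}∪∅={2}
  n6('ecaceb'): parent n5 fail=1; on 'b' 1→0 → fail=7;  out {0}∪{4}={0,4}

Run:
i=0 'b': node 0→7  → match P4@[0:0]
i=1 'e': node 7→1 ·f
i=2 'c': node 1→2
i=3 'a': node 2→3
i=4 'c': node 3→4
i=5 'e': node 4→5
i=6 'b': node 5→6  → match P0@[1:6],P4@[6:6]
i=7 'c': node 6→12 ·f
i=8 'a': node 12→13
i=9 'd': node 13→14
i=10 'b': node 14→15  → match P4@[10:10]
i=11 'c': node 15→16  → match P2@[7:11]
i=12 'c': node 16→12 ·f
i=13 'c': node 12→12 ·f
i=14 'a': node 12→13
i=15 'd': node 13→14
i=16 'b': node 14→15  → match P4@[16:16]
i=17 'c': node 15→16  → match P2@[13:17]
i=18 'c': node 16→12 ·f
i=19 'e': node 12→1 ·f
i=20 'c': node 1→2
i=21 'a': node 2→3
i=22 'c': node 3→4
i=23 'e': node 4→5
i=24 'b': node 5→6  → match P0@[19:24],P4@[24:24]
i=25 'd': node 6→21 ·f
i=26 'e': node 21→22
i=27 'a': node 22→23  → match P5@[25:27]
i=28 'c': node 23→12 ·f
i=29 'd': node 12→21 ·f
i=30 'e': node 21→22
i=31 'a': node 22→23  → match P5@[29:31]
i=32 'c': node 23→12 ·f
i=33 'a': node 12→13
i=34 'd': node 13→14
i=35 'b': node 14→15  → match P4@[35:35]
i=36 'c': node 15→16  → match P2@[32:36]
i=37 'c': node 16→12 ·f
i=38 'b': node 12→7 ·f  → match P4@[38:38]
i=39 'e': node 7→1 ·f
i=40 'c': node 1→2
i=41 'a': node 2→3
i=42 'c': node 3→4
i=43 'e': node 4→5
i=44 'b': node 5→6  → match P0@[39:44],P4@[44:44]
i=45 'd': node 6→21 ·f
i=46 'a': node 21→17 ·f
i=47 'd': node 17→18
i=48 'b': node 18→7 ·f  → match P4@[48:48]
i=49 'c': node 7→12 ·f
i=50 'd': node 12→21 ·f
i=51 'b': node 21→7 ·f  → match P4@[51:51]
i=52 'a': node 7→8
i=53 'c': node 8→9
i=54 'd': node 9→10
i=55 'e': node 10→11  → match P1@[51:55]
i=56 'd': node 11→21 ·f
i=57 'b': node 21→7 ·f  → match P4@[57:57]
i=58 'a': node 7→8
i=59 'd': node 8→18 ·f
i=60 'e': node 18→19
i=61 'a': node 19→20  → match P3@[58:61],P5@[59:61]
i=62 'e': node 20→1 ·f
i=63 'd': node 1→21 ·f
i=64 'e': node 21→22

Matches: [[0,4],[6,0],[6,4],[10,4],[11,2],[16,4],[17,2],[24,0],[24,4],[27,5],[31,5],[35,4],[36,2],[38,4],[44,0],[44,4],[48,4],[51,4],[55,1],[57,4],[61,3],[61,5]]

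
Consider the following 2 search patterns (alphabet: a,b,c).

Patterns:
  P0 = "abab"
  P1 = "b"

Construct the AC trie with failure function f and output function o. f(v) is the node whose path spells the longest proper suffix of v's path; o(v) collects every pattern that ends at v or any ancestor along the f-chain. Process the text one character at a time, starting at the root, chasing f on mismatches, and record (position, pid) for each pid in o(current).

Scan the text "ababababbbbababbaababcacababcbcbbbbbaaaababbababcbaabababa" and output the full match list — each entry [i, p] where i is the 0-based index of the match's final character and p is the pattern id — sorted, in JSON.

Construct AC machine:
Trie nodes:
  n0 'ε': a→1 b→5
  n1 'a': b→2
  n2 'ab': a→3
  n3 'aba': b→4
  n4 'abab': ·  ←P0
  n5 'b': ·  ←P1

BFS fail/out derivation:
  fail(1) 'a': from fail(0)=0 chase 'a': 0 ⇒ 0;  out=∅∪out(0)=∅
  fail(5) 'b': from fail(0)=0 chase 'b': 0 ⇒ 0;  out={1}∪out(0)={1}
  fail(2) 'ab': from fail(1)=0 chase 'b': 0 ⇒ 5;  out=∅∪out(5)={1}
  fail(3) 'aba': from fail(2)=5 chase 'a': 5→0 ⇒ 1;  out=∅∪out(1)=∅
  fail(4) 'abab': from fail(3)=1 chase 'b': 1 ⇒ 2;  out={0}∪out(2)={0,1}

Scan:
pos 0 'a': at 1
pos 1 'b': at 2  ** P1@[1:1]
pos 2 'a': at 3
pos 3 'b': at 4  ** P0@[0:3],P1@[3:3]
pos 4 'a': at 3 (via fail)
pos 5 'b': at 4  ** P0@[2:5],P1@[5:5]
pos 6 'a': at 3 (via fail)
pos 7 'b': at 4  ** P0@[4:7],P1@[7:7]
pos 8 'b': at 5 (via fail)  ** P1@[8:8]
pos 9 'b': at 5 (via fail)  ** P1@[9:9]
pos 10 'b': at 5 (via fail)  ** P1@[10:10]
pos 11 'a': at 1 (via fail)
pos 12 'b': at 2  ** P1@[12:12]
pos 13 'a': at 3
pos 14 'b': at 4  ** P0@[11:14],P1@[14:14]
pos 15 'b': at 5 (via fail)  ** P1@[15:15]
pos 16 'a': at 1 (via fail)
pos 17 'a': at 1 (via fail)
pos 18 'b': at 2  ** P1@[18:18]
pos 19 'a': at 3
pos 20 'b': at 4  ** P0@[17:20],P1@[20:20]
pos 21 'c': at 0 (via fail)
pos 22 'a': at 1
pos 23 'c': at 0 (via fail)
pos 24 'a': at 1
pos 25 'b': at 2  ** P1@[25:25]
pos 26 'a': at 3
pos 27 'b': at 4  ** P0@[24:27],P1@[27:27]
pos 28 'c': at 0 (via fail)
pos 29 'b': at 5  ** P1@[29:29]
pos 30 'c': at 0 (via fail)
pos 31 'b': at 5  ** P1@[31:31]
pos 32 'b': at 5 (via fail)  ** P1@[32:32]
pos 33 'b': at 5 (via fail)  ** P1@[33:33]
pos 34 'b': at 5 (via fail)  ** P1@[34:34]
pos 35 'b': at 5 (via fail)  ** P1@[35:35]
pos 36 'a': at 1 (via fail)
pos 37 'a': at 1 (via fail)
pos 38 'a': at 1 (via fail)
pos 39 'a': at 1 (via fail)
pos 40 'b': at 2  ** P1@[40:40]
pos 41 'a': at 3
pos 42 'b': at 4  ** P0@[39:42],P1@[42:42]
pos 43 'b': at 5 (via fail)  ** P1@[43:43]
pos 44 'a': at 1 (via fail)
pos 45 'b': at 2  ** P1@[45:45]
pos 46 'a': at 3
pos 47 'b': at 4  ** P0@[44:47],P1@[47:47]
pos 48 'c': at 0 (via fail)
pos 49 'b': at 5  ** P1@[49:49]
pos 50 'a': at 1 (via fail)
pos 51 'a': at 1 (via fail)
pos 52 'b': at 2  ** P1@[52:52]
pos 53 'a': at 3
pos 54 'b': at 4  ** P0@[51:54],P1@[54:54]
pos 55 'a': at 3 (via fail)
pos 56 'b': at 4  ** P0@[53:56],P1@[56:56]
pos 57 'a': at 3 (via fail)

Result: [[1,1],[3,0],[3,1],[5,0],[5,1],[7,0],[7,1],[8,1],[9,1],[10,1],[12,1],[14,0],[14,1],[15,1],[18,1],[20,0],[20,1],[25,1],[27,0],[27,1],[29,1],[31,1],[32,1],[33,1],[34,1],[35,1],[40,1],[42,0],[42,1],[43,1],[45,1],[47,0],[47,1],[49,1],[52,1],[54,0],[54,1],[56,0],[56,1]]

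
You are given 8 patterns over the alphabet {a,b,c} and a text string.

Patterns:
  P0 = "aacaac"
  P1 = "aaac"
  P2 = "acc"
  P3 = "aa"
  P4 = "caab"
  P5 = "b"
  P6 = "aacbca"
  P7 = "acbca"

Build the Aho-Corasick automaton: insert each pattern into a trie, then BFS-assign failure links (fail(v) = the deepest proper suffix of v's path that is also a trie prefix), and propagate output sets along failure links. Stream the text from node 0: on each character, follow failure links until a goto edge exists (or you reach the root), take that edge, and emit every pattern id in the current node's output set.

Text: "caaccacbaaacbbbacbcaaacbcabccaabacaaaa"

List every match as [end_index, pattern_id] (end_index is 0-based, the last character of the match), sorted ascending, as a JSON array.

Construct AC machine:
Trie (insert patterns):
  0='ε' goto a→1 b→15 c→11
  1='a' goto a→2 c→9
  2='aa' goto a→7 c→3  ←P3
  3='aac' goto a→4 b→16
  4='aaca' goto a→5
  5='aacaa' goto c→6
  6='aacaac' goto ·  ←P0
  7='aaa' goto c→8
  8='aaac' goto ·  ←P1
  9='ac' goto b→19 c→10
  10='acc' goto ·  ←P2
  11='c' goto a→12
  12='ca' goto a→13
  13='caa' goto b→14
  14='caab' goto ·  ←P4
  15='b' goto ·  ←P5
  16='aacb' goto c→17
  17='aacbc' goto a→18
  18='aacbca' goto ·  ←P6
  19='acb' goto c→20
  20='acbc' goto a→21
  21='acbca' goto ·  ←P7

BFS fail/out derivation:
  fail(1) 'a': from fail(0)=0 chase 'a': 0 ⇒ 0;  out=∅∪out(0)=∅
  fail(11) 'c': from fail(0)=0 chase 'c': 0 ⇒ 0;  out=∅∪out(0)=∅
  fail(15) 'b': from fail(0)=0 chase 'b': 0 ⇒ 0;  out={5}∪out(0)={5}
  fail(2) 'aa': from fail(1)=0 chase 'a': 0 ⇒ 1;  out={3}∪out(1)={3}
  fail(9) 'ac': from fail(1)=0 chase 'c': 0 ⇒ 11;  out=∅∪out(11)=∅
  fail(12) 'ca': from fail(11)=0 chase 'a': 0 ⇒ 1;  out=∅∪out(1)=∅
  fail(3) 'aac': from fail(2)=1 chase 'c': 1 ⇒ 9;  out=∅∪out(9)=∅
  fail(7) 'aaa': from fail(2)=1 chase 'a': 1 ⇒ 2;  out=∅∪out(2)={3}
  fail(10) 'acc': from fail(9)=11 chase 'c': 11→0 ⇒ 11;  out={2}∪out(11)={2}
  fail(13) 'caa': from fail(12)=1 chase 'a': 1 ⇒ 2;  out=∅∪out(2)={3}
  fail(19) 'acb': from fail(9)=11 chase 'b': 11→0 ⇒ 15;  out=∅∪out(15)={5}
  fail(4) 'aaca': from fail(3)=9 chase 'a': 9→11 ⇒ 12;  out=∅∪out(12)=∅
  fail(8) 'aaac': from fail(7)=2 chase 'c': 2 ⇒ 3;  out={1}∪out(3)={1}
  fail(14) 'caab': from fail(13)=2 chase 'b': 2→1→0 ⇒ 15;  out={4}∪out(15)={4,5}
  fail(16) 'aacb': from fail(3)=9 chase 'b': 9 ⇒ 19;  out=∅∪out(19)={5}
  fail(20) 'acbc': from fail(19)=15 chase 'c': 15→0 ⇒ 11;  out=∅∪out(11)=∅
  fail(5) 'aacaa': from fail(4)=12 chase 'a': 12 ⇒ 13;  out=∅∪out(13)={3}
  fail(17) 'aacbc': from fail(16)=19 chase 'c': 19 ⇒ 20;  out=∅∪out(20)=∅
  fail(21) 'acbca': from fail(20)=11 chase 'a': 11 ⇒ 12;  out={7}∪out(12)={7}
  fail(6) 'aacaac': from fail(5)=13 chase 'c': 13→2 ⇒ 3;  out={0}∪out(3)={0}
  fail(18) 'aacbca': from fail(17)=20 chase 'a': 20 ⇒ 21;  out={6}∪out(21)={6,7}

Run:
i=0 'c': node 0→11
i=1 'a': node 11→12
i=2 'a': node 12→13  emit P3@[1:2]
i=3 'c': node 13→3 (fail-walked)
i=4 'c': node 3→10 (fail-walked)  emit P2@[2:4]
i=5 'a': node 10→12 (fail-walked)
i=6 'c': node 12→9 (fail-walked)
i=7 'b': node 9→19  emit P5@[7:7]
i=8 'a': node 19→1 (fail-walked)
i=9 'a': node 1→2  emit P3@[8:9]
i=10 'a': node 2→7  emit P3@[9:10]
i=11 'c': node 7→8  emit P1@[8:11]
i=12 'b': node 8→16 (fail-walked)  emit P5@[12:12]
i=13 'b': node 16→15 (fail-walked)  emit P5@[13:13]
i=14 'b': node 15→15 (fail-walked)  emit P5@[14:14]
i=15 'a': node 15→1 (fail-walked)
i=16 'c': node 1→9
i=17 'b': node 9→19  emit P5@[17:17]
i=18 'c': node 19→20
i=19 'a': node 20→21  emit P7@[15:19]
i=20 'a': node 21→13 (fail-walked)  emit P3@[19:20]
i=21 'a': node 13→7 (fail-walked)  emit P3@[20:21]
i=22 'c': node 7→8  emit P1@[19:22]
i=23 'b': node 8→16 (fail-walked)  emit P5@[23:23]
i=24 'c': node 16→17
i=25 'a': node 17→18  emit P6@[20:25],P7@[21:25]
i=26 'b': node 18→15 (fail-walked)  emit P5@[26:26]
i=27 'c': node 15→11 (fail-walked)
i=28 'c': node 11→11 (fail-walked)
i=29 'a': node 11→12
i=30 'a': node 12→13  emit P3@[29:30]
i=31 'b': node 13→14  emit P4@[28:31],P5@[31:31]
i=32 'a': node 14→1 (fail-walked)
i=33 'c': node 1→9
i=34 'a': node 9→12 (fail-walked)
i=35 'a': node 12→13  emit P3@[34:35]
i=36 'a': node 13→7 (fail-walked)  emit P3@[35:36]
i=37 'a': node 7→7 (fail-walked)  emit P3@[36:37]

Matches: [[2,3],[4,2],[7,5],[9,3],[10,3],[11,1],[12,5],[13,5],[14,5],[17,5],[19,7],[20,3],[21,3],[22,1],[23,5],[25,6],[25,7],[26,5],[30,3],[31,4],[31,5],[35,3],[36,3],[37,3]]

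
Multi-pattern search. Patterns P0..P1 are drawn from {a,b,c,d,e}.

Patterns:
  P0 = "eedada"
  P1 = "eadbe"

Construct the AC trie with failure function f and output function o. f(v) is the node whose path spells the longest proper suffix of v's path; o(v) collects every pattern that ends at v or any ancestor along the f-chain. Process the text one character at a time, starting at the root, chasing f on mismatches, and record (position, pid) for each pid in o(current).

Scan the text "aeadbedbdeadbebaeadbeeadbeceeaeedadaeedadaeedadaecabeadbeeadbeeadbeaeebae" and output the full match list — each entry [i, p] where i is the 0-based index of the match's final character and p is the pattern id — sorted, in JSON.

Build:
Trie (insert patterns):
  0='ε' goto e→1
  1='e' goto a→7 e→2
  2='ee' goto d→3
  3='eed' goto a→4
  4='eeda' goto d→5
  5='eedad' goto a→6
  6='eedada' goto ·  [P0 ends]
  7='ea' goto d→8
  8='ead' goto b→9
  9='eadb' goto e→10
  10='eadbe' goto ·  [P1 ends]

BFS fail/out derivation:
  fail(1) 'e': from fail(0)=0 chase 'e': 0 ⇒ 0;  out=∅∪out(0)=∅
  fail(2) 'ee': from fail(1)=0 chase 'e': 0 ⇒ 1;  out=∅∪out(1)=∅
  fail(7) 'ea': from fail(1)=0 chase 'a': 0 ⇒ 0;  out=∅∪out(0)=∅
  fail(3) 'eed': from fail(2)=1 chase 'd': 1→0 ⇒ 0;  out=∅∪out(0)=∅
  fail(8) 'ead': from fail(7)=0 chase 'd': 0 ⇒ 0;  out=∅∪out(0)=∅
  fail(4) 'eeda': from fail(3)=0 chase 'a': 0 ⇒ 0;  out=∅∪out(0)=∅
  fail(9) 'eadb': from fail(8)=0 chase 'b': 0 ⇒ 0;  out=∅∪out(0)=∅
  fail(5) 'eedad': from fail(4)=0 chase 'd': 0 ⇒ 0;  out=∅∪out(0)=∅
  fail(10) 'eadbe': from fail(9)=0 chase 'e': 0 ⇒ 1;  out={1}∪out(1)={1}
  fail(6) 'eedada': from fail(5)=0 chase 'a': 0 ⇒ 0;  out={0}∪out(0)={0}

Scan:
pos 0 'a': at 0
pos 1 'e': at 1
pos 2 'a': at 7
pos 3 'd': at 8
pos 4 'b': at 9
pos 5 'e': at 10  emit P1@[1:5]
pos 6 'd': at 0 ·f
pos 7 'b': at 0
pos 8 'd': at 0
pos 9 'e': at 1
pos 10 'a': at 7
pos 11 'd': at 8
pos 12 'b': at 9
pos 13 'e': at 10  emit P1@[9:13]
pos 14 'b': at 0 ·f
pos 15 'a': at 0
pos 16 'e': at 1
pos 17 'a': at 7
pos 18 'd': at 8
pos 19 'b': at 9
pos 20 'e': at 10  emit P1@[16:20]
pos 21 'e': at 2 ·f
pos 22 'a': at 7 ·f
pos 23 'd': at 8
pos 24 'b': at 9
pos 25 'e': at 10  emit P1@[21:25]
pos 26 'c': at 0 ·f
pos 27 'e': at 1
pos 28 'e': at 2
pos 29 'a': at 7 ·f
pos 30 'e': at 1 ·f
pos 31 'e': at 2
pos 32 'd': at 3
pos 33 'a': at 4
pos 34 'd': at 5
pos 35 'a': at 6  emit P0@[30:35]
pos 36 'e': at 1 ·f
pos 37 'e': at 2
pos 38 'd': at 3
pos 39 'a': at 4
pos 40 'd': at 5
pos 41 'a': at 6  emit P0@[36:41]
pos 42 'e': at 1 ·f
pos 43 'e': at 2
pos 44 'd': at 3
pos 45 'a': at 4
pos 46 'd': at 5
pos 47 'a': at 6  emit P0@[42:47]
pos 48 'e': at 1 ·f
pos 49 'c': at 0 ·f
pos 50 'a': at 0
pos 51 'b': at 0
pos 52 'e': at 1
pos 53 'a': at 7
pos 54 'd': at 8
pos 55 'b': at 9
pos 56 'e': at 10  emit P1@[52:56]
pos 57 'e': at 2 ·f
pos 58 'a': at 7 ·f
pos 59 'd': at 8
pos 60 'b': at 9
pos 61 'e': at 10  emit P1@[57:61]
pos 62 'e': at 2 ·f
pos 63 'a': at 7 ·f
pos 64 'd': at 8
pos 65 'b': at 9
pos 66 'e': at 10  emit P1@[62:66]
pos 67 'a': at 7 ·f
pos 68 'e': at 1 ·f
pos 69 'e': at 2
pos 70 'b': at 0 ·f
pos 71 'a': at 0
pos 72 'e': at 1

All matches (sorted): [[5,1],[13,1],[20,1],[25,1],[35,0],[41,0],[47,0],[56,1],[61,1],[66,1]]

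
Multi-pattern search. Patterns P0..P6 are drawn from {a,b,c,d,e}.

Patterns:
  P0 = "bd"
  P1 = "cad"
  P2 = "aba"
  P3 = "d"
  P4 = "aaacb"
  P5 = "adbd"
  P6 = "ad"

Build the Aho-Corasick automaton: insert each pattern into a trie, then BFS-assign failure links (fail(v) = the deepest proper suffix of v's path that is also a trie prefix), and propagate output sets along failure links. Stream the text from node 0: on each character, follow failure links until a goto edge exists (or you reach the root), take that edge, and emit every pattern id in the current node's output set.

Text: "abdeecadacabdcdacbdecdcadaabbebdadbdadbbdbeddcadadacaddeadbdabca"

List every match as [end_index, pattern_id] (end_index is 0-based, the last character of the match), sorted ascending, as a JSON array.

Build:
Trie nodes:
  n0 'ε': a→6 b→1 c→3 d→9
  n1 'b': d→2
  n2 'bd': ·  [P0 ends]
  n3 'c': a→4
  n4 'ca': d→5
  n5 'cad': ·  [P1 ends]
  n6 'a': a→10 b→7 d→14
  n7 'ab': a→8
  n8 'aba': ·  [P2 ends]
  n9 'd': ·  [P3 ends]
  n10 'aa': a→11
  n11 'aaa': c→12
  n12 'aaac': b→13
  n13 'aaacb': ·  [P4 ends]
  n14 'ad': b→15  [P6 ends]
  n15 'adb': d→16
  n16 'adbd': ·  [P5 ends]

BFS fail/out derivation:
  n1('b'): parent n0 fail=0; on 'b' 0 → fail=0;  out ∅∪∅=∅
  n3('c'): parent n0 fail=0; on 'c' 0 → fail=0;  out ∅∪∅=∅
  n6('a'): parent n0 fail=0; on 'a' 0 → fail=0;  out ∅∪∅=∅
  n9('d'): parent n0 fail=0; on 'd' 0 → fail=0;  out {3}∪∅={3}
  n2('bd'): parent n1 fail=0; on 'd' 0 → fail=9;  out {0}∪{3}={0,3}
  n4('ca'): parent n3 fail=0; on 'a' 0 → fail=6;  out ∅∪∅=∅
  n7('ab'): parent n6 fail=0; on 'b' 0 → fail=1;  out ∅∪∅=∅
  n10('aa'): parent n6 fail=0; on 'a' 0 → fail=6;  out ∅∪∅=∅
  n14('ad'): parent n6 fail=0; on 'd' 0 → fail=9;  out {6}∪{3}={3,6}
  n5('cad'): parent n4 fail=6; on 'd' 6 → fail=14;  out {1}∪{3,6}={1,3,6}
  n8('aba'): parent n7 fail=1; on 'a' 1→0 → fail=6;  out {2}∪∅={2}
  n11('aaa'): parent n10 fail=6; on 'a' 6 → fail=10;  out ∅∪∅=∅
  n15('adb'): parent n14 fail=9; on 'b' 9→0 → fail=1;  out ∅∪∅=∅
  n12('aaac'): parent n11 fail=10; on 'c' 10→6→0 → fail=3;  out ∅∪∅=∅
  n16('adbd'): parent n15 fail=1; on 'd' 1 → fail=2;  out {5}∪{0,3}={0,3,5}
  n13('aaacb'): parent n12 fail=3; on 'b' 3→0 → fail=1;  out {4}∪∅={4}

Text stream:
pos 0 'a': at 6
pos 1 'b': at 7
pos 2 'd': at 2 (fail-walked)  → match P0@[1:2],P3@[2:2]
pos 3 'e': at 0 (fail-walked)
pos 4 'e': at 0
pos 5 'c': at 3
pos 6 'a': at 4
pos 7 'd': at 5  → match P1@[5:7],P3@[7:7],P6@[6:7]
pos 8 'a': at 6 (fail-walked)
pos 9 'c': at 3 (fail-walked)
pos 10 'a': at 4
pos 11 'b': at 7 (fail-walked)
pos 12 'd': at 2 (fail-walked)  → match P0@[11:12],P3@[12:12]
pos 13 'c': at 3 (fail-walked)
pos 14 'd': at 9 (fail-walked)  → match P3@[14:14]
pos 15 'a': at 6 (fail-walked)
pos 16 'c': at 3 (fail-walked)
pos 17 'b': at 1 (fail-walked)
pos 18 'd': at 2  → match P0@[17:18],P3@[18:18]
pos 19 'e': at 0 (fail-walked)
pos 20 'c': at 3
pos 21 'd': at 9 (fail-walked)  → match P3@[21:21]
pos 22 'c': at 3 (fail-walked)
pos 23 'a': at 4
pos 24 'd': at 5  → match P1@[22:24],P3@[24:24],P6@[23:24]
pos 25 'a': at 6 (fail-walked)
pos 26 'a': at 10
pos 27 'b': at 7 (fail-walked)
pos 28 'b': at 1 (fail-walked)
pos 29 'e': at 0 (fail-walked)
pos 30 'b': at 1
pos 31 'd': at 2  → match P0@[30:31],P3@[31:31]
pos 32 'a': at 6 (fail-walked)
pos 33 'd': at 14  → match P3@[33:33],P6@[32:33]
pos 34 'b': at 15
pos 35 'd': at 16  → match P0@[34:35],P3@[35:35],P5@[32:35]
pos 36 'a': at 6 (fail-walked)
pos 37 'd': at 14  → match P3@[37:37],P6@[36:37]
pos 38 'b': at 15
pos 39 'b': at 1 (fail-walked)
pos 40 'd': at 2  → match P0@[39:40],P3@[40:40]
pos 41 'b': at 1 (fail-walked)
pos 42 'e': at 0 (fail-walked)
pos 43 'd': at 9  → match P3@[43:43]
pos 44 'd': at 9 (fail-walked)  → match P3@[44:44]
pos 45 'c': at 3 (fail-walked)
pos 46 'a': at 4
pos 47 'd': at 5  → match P1@[45:47],P3@[47:47],P6@[46:47]
pos 48 'a': at 6 (fail-walked)
pos 49 'd': at 14  → match P3@[49:49],P6@[48:49]
pos 50 'a': at 6 (fail-walked)
pos 51 'c': at 3 (fail-walked)
pos 52 'a': at 4
pos 53 'd': at 5  → match P1@[51:53],P3@[53:53],P6@[52:53]
pos 54 'd': at 9 (fail-walked)  → match P3@[54:54]
pos 55 'e': at 0 (fail-walked)
pos 56 'a': at 6
pos 57 'd': at 14  → match P3@[57:57],P6@[56:57]
pos 58 'b': at 15
pos 59 'd': at 16  → match P0@[58:59],P3@[59:59],P5@[56:59]
pos 60 'a': at 6 (fail-walked)
pos 61 'b': at 7
pos 62 'c': at 3 (fail-walked)
pos 63 'a': at 4

All matches (sorted): [[2,0],[2,3],[7,1],[7,3],[7,6],[12,0],[12,3],[14,3],[18,0],[18,3],[21,3],[24,1],[24,3],[24,6],[31,0],[31,3],[33,3],[33,6],[35,0],[35,3],[35,5],[37,3],[37,6],[40,0],[40,3],[43,3],[44,3],[47,1],[47,3],[47,6],[49,3],[49,6],[53,1],[53,3],[53,6],[54,3],[57,3],[57,6],[59,0],[59,3],[59,5]]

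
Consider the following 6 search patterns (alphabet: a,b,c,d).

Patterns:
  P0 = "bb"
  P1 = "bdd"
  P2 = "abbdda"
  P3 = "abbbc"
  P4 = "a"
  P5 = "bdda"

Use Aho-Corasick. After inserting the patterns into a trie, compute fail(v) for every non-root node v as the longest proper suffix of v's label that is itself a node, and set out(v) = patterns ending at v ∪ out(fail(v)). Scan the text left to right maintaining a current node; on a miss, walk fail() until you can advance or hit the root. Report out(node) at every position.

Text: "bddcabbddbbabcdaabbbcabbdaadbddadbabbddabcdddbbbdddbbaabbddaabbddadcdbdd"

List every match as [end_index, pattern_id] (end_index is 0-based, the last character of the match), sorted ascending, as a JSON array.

Construct AC machine:
Trie nodes:
  n0 'ε': a→5 b→1
  n1 'b': b→2 d→3
  n2 'bb': ·  ←P0
  n3 'bd': d→4
  n4 'bdd': a→13  ←P1
  n5 'a': b→6  ←P4
  n6 'ab': b→7
  n7 'abb': b→11 d→8
  n8 'abbd': d→9
  n9 'abbdd': a→10
  n10 'abbdda': ·  ←P2
  n11 'abbb': c→12
  n12 'abbbc': ·  ←P3
  n13 'bdda': ·  ←P5

Failure links (BFS by depth):
  n1('b'): parent n0 fail=0; on 'b' 0 → fail=0;  out ∅∪∅=∅
  n5('a'): parent n0 fail=0; on 'a' 0 → fail=0;  out {4}∪∅={4}
  n2('bb'): parent n1 fail=0; on 'b' 0 → fail=1;  out {0}∪∅={0}
  n3('bd'): parent n1 fail=0; on 'd' 0 → fail=0;  out ∅∪∅=∅
  n6('ab'): parent n5 fail=0; on 'b' 0 → fail=1;  out ∅∪∅=∅
  n4('bdd'): parent n3 fail=0; on 'd' 0 → fail=0;  out {1}∪∅={1}
  n7('abb'): parent n6 fail=1; on 'b' 1 → fail=2;  out ∅∪{0}={0}
  n8('abbd'): parent n7 fail=2; on 'd' 2→1 → fail=3;  out ∅∪∅=∅
  n11('abbb'): parent n7 fail=2; on 'b' 2→1 → fail=2;  out ∅∪{0}={0}
  n13('bdda'): parent n4 fail=0; on 'a' 0 → fail=5;  out {5}∪{4}={4,5}
  n9('abbdd'): parent n8 fail=3; on 'd' 3 → fail=4;  out ∅∪{1}={1}
  n12('abbbc'): parent n11 fail=2; on 'c' 2→1→0 → fail=0;  out {3}∪∅={3}
  n10('abbdda'): parent n9 fail=4; on 'a' 4 → fail=13;  out {2}∪{4,5}={2,4,5}

Run:
[0] read 'b'  n0⇒n1
[1] read 'd'  n1⇒n3
[2] read 'd'  n3⇒n4  emit P1@[0:2]
[3] read 'c'  n4⇒n0 (fail-walked)
[4] read 'a'  n0⇒n5  emit P4@[4:4]
[5] read 'b'  n5⇒n6
[6] read 'b'  n6⇒n7  emit P0@[5:6]
[7] read 'd'  n7⇒n8
[8] read 'd'  n8⇒n9  emit P1@[6:8]
[9] read 'b'  n9⇒n1 (fail-walked)
[10] read 'b'  n1⇒n2  emit P0@[9:10]
[11] read 'a'  n2⇒n5 (fail-walked)  emit P4@[11:11]
[12] read 'b'  n5⇒n6
[13] read 'c'  n6⇒n0 (fail-walked)
[14] read 'd'  n0⇒n0
[15] read 'a'  n0⇒n5  emit P4@[15:15]
[16] read 'a'  n5⇒n5 (fail-walked)  emit P4@[16:16]
[17] read 'b'  n5⇒n6
[18] read 'b'  n6⇒n7  emit P0@[17:18]
[19] read 'b'  n7⇒n11  emit P0@[18:19]
[20] read 'c'  n11⇒n12  emit P3@[16:20]
[21] read 'a'  n12⇒n5 (fail-walked)  emit P4@[21:21]
[22] read 'b'  n5⇒n6
[23] read 'b'  n6⇒n7  emit P0@[22:23]
[24] read 'd'  n7⇒n8
[25] read 'a'  n8⇒n5 (fail-walked)  emit P4@[25:25]
[26] read 'a'  n5⇒n5 (fail-walked)  emit P4@[26:26]
[27] read 'd'  n5⇒n0 (fail-walked)
[28] read 'b'  n0⇒n1
[29] read 'd'  n1⇒n3
[30] read 'd'  n3⇒n4  emit P1@[28:30]
[31] read 'a'  n4⇒n13  emit P4@[31:31],P5@[28:31]
[32] read 'd'  n13⇒n0 (fail-walked)
[33] read 'b'  n0⇒n1
[34] read 'a'  n1⇒n5 (fail-walked)  emit P4@[34:34]
[35] read 'b'  n5⇒n6
[36] read 'b'  n6⇒n7  emit P0@[35:36]
[37] read 'd'  n7⇒n8
[38] read 'd'  n8⇒n9  emit P1@[36:38]
[39] read 'a'  n9⇒n10  emit P2@[34:39],P4@[39:39],P5@[36:39]
[40] read 'b'  n10⇒n6 (fail-walked)
[41] read 'c'  n6⇒n0 (fail-walked)
[42] read 'd'  n0⇒n0
[43] read 'd'  n0⇒n0
[44] read 'd'  n0⇒n0
[45] read 'b'  n0⇒n1
[46] read 'b'  n1⇒n2  emit P0@[45:46]
[47] read 'b'  n2⇒n2 (fail-walked)  emit P0@[46:47]
[48] read 'd'  n2⇒n3 (fail-walked)
[49] read 'd'  n3⇒n4  emit P1@[47:49]
[50] read 'd'  n4⇒n0 (fail-walked)
[51] read 'b'  n0⇒n1
[52] read 'b'  n1⇒n2  emit P0@[51:52]
[53] read 'a'  n2⇒n5 (fail-walked)  emit P4@[53:53]
[54] read 'a'  n5⇒n5 (fail-walked)  emit P4@[54:54]
[55] read 'b'  n5⇒n6
[56] read 'b'  n6⇒n7  emit P0@[55:56]
[57] read 'd'  n7⇒n8
[58] read 'd'  n8⇒n9  emit P1@[56:58]
[59] read 'a'  n9⇒n10  emit P2@[54:59],P4@[59:59],P5@[56:59]
[60] read 'a'  n10⇒n5 (fail-walked)  emit P4@[60:60]
[61] read 'b'  n5⇒n6
[62] read 'b'  n6⇒n7  emit P0@[61:62]
[63] read 'd'  n7⇒n8
[64] read 'd'  n8⇒n9  emit P1@[62:64]
[65] read 'a'  n9⇒n10  emit P2@[60:65],P4@[65:65],P5@[62:65]
[66] read 'd'  n10⇒n0 (fail-walked)
[67] read 'c'  n0⇒n0
[68] read 'd'  n0⇒n0
[69] read 'b'  n0⇒n1
[70] read 'd'  n1⇒n3
[71] read 'd'  n3⇒n4  emit P1@[69:71]

All matches (sorted): [[2,1],[4,4],[6,0],[8,1],[10,0],[11,4],[15,4],[16,4],[18,0],[19,0],[20,3],[21,4],[23,0],[25,4],[26,4],[30,1],[31,4],[31,5],[34,4],[36,0],[38,1],[39,2],[39,4],[39,5],[46,0],[47,0],[49,1],[52,0],[53,4],[54,4],[56,0],[58,1],[59,2],[59,4],[59,5],[60,4],[62,0],[64,1],[65,2],[65,4],[65,5],[71,1]]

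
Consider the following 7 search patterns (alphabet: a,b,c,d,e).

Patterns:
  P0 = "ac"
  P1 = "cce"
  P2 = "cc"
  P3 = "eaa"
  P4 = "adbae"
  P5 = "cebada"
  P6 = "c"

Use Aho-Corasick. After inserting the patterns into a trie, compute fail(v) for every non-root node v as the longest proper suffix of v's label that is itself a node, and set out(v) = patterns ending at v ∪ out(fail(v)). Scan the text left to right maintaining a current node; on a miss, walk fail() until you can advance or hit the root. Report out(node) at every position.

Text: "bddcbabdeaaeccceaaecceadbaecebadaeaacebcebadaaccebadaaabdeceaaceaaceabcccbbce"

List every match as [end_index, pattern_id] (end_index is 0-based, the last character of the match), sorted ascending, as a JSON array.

Build:
Trie nodes:
  0='ε' goto a→1 c→3 e→6
  1='a' goto c→2 d→9
  2='ac' goto ·  ←P0
  3='c' goto c→4 e→13  ←P6
  4='cc' goto e→5  ←P2
  5='cce' goto ·  ←P1
  6='e' goto a→7
  7='ea' goto a→8
  8='eaa' goto ·  ←P3
  9='ad' goto b→10
  10='adb' goto a→11
  11='adba' goto e→12
  12='adbae' goto ·  ←P4
  13='ce' goto b→14
  14='ceb' goto a→15
  15='ceba' goto d→16
  16='cebad' goto a→17
  17='cebada' goto ·  ←P5

BFS fail/out derivation:
  fail(1) 'a': from fail(0)=0 chase 'a': 0 ⇒ 0;  out=∅∪out(0)=∅
  fail(3) 'c': from fail(0)=0 chase 'c': 0 ⇒ 0;  out={6}∪out(0)={6}
  fail(6) 'e': from fail(0)=0 chase 'e': 0 ⇒ 0;  out=∅∪out(0)=∅
  fail(2) 'ac': from fail(1)=0 chase 'c': 0 ⇒ 3;  out={0}∪out(3)={0,6}
  fail(4) 'cc': from fail(3)=0 chase 'c': 0 ⇒ 3;  out={2}∪out(3)={2,6}
  fail(7) 'ea': from fail(6)=0 chase 'a': 0 ⇒ 1;  out=∅∪out(1)=∅
  fail(9) 'ad': from fail(1)=0 chase 'd': 0 ⇒ 0;  out=∅∪out(0)=∅
  fail(13) 'ce': from fail(3)=0 chase 'e': 0 ⇒ 6;  out=∅∪out(6)=∅
  fail(5) 'cce': from fail(4)=3 chase 'e': 3 ⇒ 13;  out={1}∪out(13)={1}
  fail(8) 'eaa': from fail(7)=1 chase 'a': 1→0 ⇒ 1;  out={3}∪out(1)={3}
  fail(10) 'adb': from fail(9)=0 chase 'b': 0 ⇒ 0;  out=∅∪out(0)=∅
  fail(14) 'ceb': from fail(13)=6 chase 'b': 6→0 ⇒ 0;  out=∅∪out(0)=∅
  fail(11) 'adba': from fail(10)=0 chase 'a': 0 ⇒ 1;  out=∅∪out(1)=∅
  fail(15) 'ceba': from fail(14)=0 chase 'a': 0 ⇒ 1;  out=∅∪out(1)=∅
  fail(12) 'adbae': from fail(11)=1 chase 'e': 1→0 ⇒ 6;  out={4}∪out(6)={4}
  fail(16) 'cebad': from fail(15)=1 chase 'd': 1 ⇒ 9;  out=∅∪out(9)=∅
  fail(17) 'cebada': from fail(16)=9 chase 'a': 9→0 ⇒ 1;  out={5}∪out(1)={5}

Run:
i=0 'b': node 0→0
i=1 'd': node 0→0
i=2 'd': node 0→0
i=3 'c': node 0→3  emit P6@[3:3]
i=4 'b': node 3→0 ·f
i=5 'a': node 0→1
i=6 'b': node 1→0 ·f
i=7 'd': node 0→0
i=8 'e': node 0→6
i=9 'a': node 6→7
i=10 'a': node 7→8  emit P3@[8:10]
i=11 'e': node 8→6 ·f
i=12 'c': node 6→3 ·f  emit P6@[12:12]
i=13 'c': node 3→4  emit P2@[12:13],P6@[13:13]
i=14 'c': node 4→4 ·f  emit P2@[13:14],P6@[14:14]
i=15 'e': node 4→5  emit P1@[13:15]
i=16 'a': node 5→7 ·f
i=17 'a': node 7→8  emit P3@[15:17]
i=18 'e': node 8→6 ·f
i=19 'c': node 6→3 ·f  emit P6@[19:19]
i=20 'c': node 3→4  emit P2@[19:20],P6@[20:20]
i=21 'e': node 4→5  emit P1@[19:21]
i=22 'a': node 5→7 ·f
i=23 'd': node 7→9 ·f
i=24 'b': node 9→10
i=25 'a': node 10→11
i=26 'e': node 11→12  emit P4@[22:26]
i=27 'c': node 12→3 ·f  emit P6@[27:27]
i=28 'e': node 3→13
i=29 'b': node 13→14
i=30 'a': node 14→15
i=31 'd': node 15→16
i=32 'a': node 16→17  emit P5@[27:32]
i=33 'e': node 17→6 ·f
i=34 'a': node 6→7
i=35 'a': node 7→8  emit P3@[33:35]
i=36 'c': node 8→2 ·f  emit P0@[35:36],P6@[36:36]
i=37 'e': node 2→13 ·f
i=38 'b': node 13→14
i=39 'c': node 14→3 ·f  emit P6@[39:39]
i=40 'e': node 3→13
i=41 'b': node 13→14
i=42 'a': node 14→15
i=43 'd': node 15→16
i=44 'a': node 16→17  emit P5@[39:44]
i=45 'a': node 17→1 ·f
i=46 'c': node 1→2  emit P0@[45:46],P6@[46:46]
i=47 'c': node 2→4 ·f  emit P2@[46:47],P6@[47:47]
i=48 'e': node 4→5  emit P1@[46:48]
i=49 'b': node 5→14 ·f
i=50 'a': node 14→15
i=51 'd': node 15→16
i=52 'a': node 16→17  emit P5@[47:52]
i=53 'a': node 17→1 ·f
i=54 'a': node 1→1 ·f
i=55 'b': node 1→0 ·f
i=56 'd': node 0→0
i=57 'e': node 0→6
i=58 'c': node 6→3 ·f  emit P6@[58:58]
i=59 'e': node 3→13
i=60 'a': node 13→7 ·f
i=61 'a': node 7→8  emit P3@[59:61]
i=62 'c': node 8→2 ·f  emit P0@[61:62],P6@[62:62]
i=63 'e': node 2→13 ·f
i=64 'a': node 13→7 ·f
i=65 'a': node 7→8  emit P3@[63:65]
i=66 'c': node 8→2 ·f  emit P0@[65:66],P6@[66:66]
i=67 'e': node 2→13 ·f
i=68 'a': node 13→7 ·f
i=69 'b': node 7→0 ·f
i=70 'c': node 0→3  emit P6@[70:70]
i=71 'c': node 3→4  emit P2@[70:71],P6@[71:71]
i=72 'c': node 4→4 ·f  emit P2@[71:72],P6@[72:72]
i=73 'b': node 4→0 ·f
i=74 'b': node 0→0
i=75 'c': node 0→3  emit P6@[75:75]
i=76 'e': node 3→13

Matches: [[3,6],[10,3],[12,6],[13,2],[13,6],[14,2],[14,6],[15,1],[17,3],[19,6],[20,2],[20,6],[21,1],[26,4],[27,6],[32,5],[35,3],[36,0],[36,6],[39,6],[44,5],[46,0],[46,6],[47,2],[47,6],[48,1],[52,5],[58,6],[61,3],[62,0],[62,6],[65,3],[66,0],[66,6],[70,6],[71,2],[71,6],[72,2],[72,6],[75,6]]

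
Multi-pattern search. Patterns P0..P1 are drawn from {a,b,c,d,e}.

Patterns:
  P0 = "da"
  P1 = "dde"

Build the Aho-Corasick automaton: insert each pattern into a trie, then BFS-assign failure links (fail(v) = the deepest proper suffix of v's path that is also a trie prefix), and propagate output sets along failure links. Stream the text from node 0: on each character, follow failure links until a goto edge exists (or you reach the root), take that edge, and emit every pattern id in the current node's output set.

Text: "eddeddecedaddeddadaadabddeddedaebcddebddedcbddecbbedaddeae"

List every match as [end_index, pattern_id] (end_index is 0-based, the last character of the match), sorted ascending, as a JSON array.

Build:
Trie (insert patterns):
  0='ε' goto d→1
  1='d' goto a→2 d→3
  2='da' goto ·  [P0 ends]
  3='dd' goto e→4
  4='dde' goto ·  [P1 ends]

Failure links (BFS by depth):
  n1('d'): parent n0 fail=0; on 'd' 0 → fail=0;  out ∅∪∅=∅
  n2('da'): parent n1 fail=0; on 'a' 0 → fail=0;  out {0}∪∅={0}
  n3('dd'): parent n1 fail=0; on 'd' 0 → fail=1;  out ∅∪∅=∅
  n4('dde'): parent n3 fail=1; on 'e' 1→0 → fail=0;  out {1}∪∅={1}

Run:
pos 0 'e': at 0
pos 1 'd': at 1
pos 2 'd': at 3
pos 3 'e': at 4  → match P1@[1:3]
pos 4 'd': at 1 (fail-walked)
pos 5 'd': at 3
pos 6 'e': at 4  → match P1@[4:6]
pos 7 'c': at 0 (fail-walked)
pos 8 'e': at 0
pos 9 'd': at 1
pos 10 'a': at 2  → match P0@[9:10]
pos 11 'd': at 1 (fail-walked)
pos 12 'd': at 3
pos 13 'e': at 4  → match P1@[11:13]
pos 14 'd': at 1 (fail-walked)
pos 15 'd': at 3
pos 16 'a': at 2 (fail-walked)  → match P0@[15:16]
pos 17 'd': at 1 (fail-walked)
pos 18 'a': at 2  → match P0@[17:18]
pos 19 'a': at 0 (fail-walked)
pos 20 'd': at 1
pos 21 'a': at 2  → match P0@[20:21]
pos 22 'b': at 0 (fail-walked)
pos 23 'd': at 1
pos 24 'd': at 3
pos 25 'e': at 4  → match P1@[23:25]
pos 26 'd': at 1 (fail-walked)
pos 27 'd': at 3
pos 28 'e': at 4  → match P1@[26:28]
pos 29 'd': at 1 (fail-walked)
pos 30 'a': at 2  → match P0@[29:30]
pos 31 'e': at 0 (fail-walked)
pos 32 'b': at 0
pos 33 'c': at 0
pos 34 'd': at 1
pos 35 'd': at 3
pos 36 'e': at 4  → match P1@[34:36]
pos 37 'b': at 0 (fail-walked)
pos 38 'd': at 1
pos 39 'd': at 3
pos 40 'e': at 4  → match P1@[38:40]
pos 41 'd': at 1 (fail-walked)
pos 42 'c': at 0 (fail-walked)
pos 43 'b': at 0
pos 44 'd': at 1
pos 45 'd': at 3
pos 46 'e': at 4  → match P1@[44:46]
pos 47 'c': at 0 (fail-walked)
pos 48 'b': at 0
pos 49 'b': at 0
pos 50 'e': at 0
pos 51 'd': at 1
pos 52 'a': at 2  → match P0@[51:52]
pos 53 'd': at 1 (fail-walked)
pos 54 'd': at 3
pos 55 'e': at 4  → match P1@[53:55]
pos 56 'a': at 0 (fail-walked)
pos 57 'e': at 0

All matches (sorted): [[3,1],[6,1],[10,0],[13,1],[16,0],[18,0],[21,0],[25,1],[28,1],[30,0],[36,1],[40,1],[46,1],[52,0],[55,1]]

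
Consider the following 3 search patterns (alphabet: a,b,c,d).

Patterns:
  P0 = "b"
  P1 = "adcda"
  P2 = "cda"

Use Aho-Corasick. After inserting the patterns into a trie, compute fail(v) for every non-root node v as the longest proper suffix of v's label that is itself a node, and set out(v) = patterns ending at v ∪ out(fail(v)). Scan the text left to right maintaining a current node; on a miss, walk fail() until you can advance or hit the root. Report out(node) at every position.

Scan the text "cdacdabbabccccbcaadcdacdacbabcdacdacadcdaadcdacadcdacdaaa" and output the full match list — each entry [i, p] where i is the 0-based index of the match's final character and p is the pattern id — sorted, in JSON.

Build automaton:
Trie (insert patterns):
  0='ε' goto a→2 b→1 c→7
  1='b' goto ·  [P0 ends]
  2='a' goto d→3
  3='ad' goto c→4
  4='adc' goto d→5
  5='adcd' goto a→6
  6='adcda' goto ·  [P1 ends]
  7='c' goto d→8
  8='cd' goto a→9
  9='cda' goto ·  [P2 ends]

BFS fail/out derivation:
  fail(1) 'b': from fail(0)=0 chase 'b': 0 ⇒ 0;  out={0}∪out(0)={0}
  fail(2) 'a': from fail(0)=0 chase 'a': 0 ⇒ 0;  out=∅∪out(0)=∅
  fail(7) 'c': from fail(0)=0 chase 'c': 0 ⇒ 0;  out=∅∪out(0)=∅
  fail(3) 'ad': from fail(2)=0 chase 'd': 0 ⇒ 0;  out=∅∪out(0)=∅
  fail(8) 'cd': from fail(7)=0 chase 'd': 0 ⇒ 0;  out=∅∪out(0)=∅
  fail(4) 'adc': from fail(3)=0 chase 'c': 0 ⇒ 7;  out=∅∪out(7)=∅
  fail(9) 'cda': from fail(8)=0 chase 'a': 0 ⇒ 2;  out={2}∪out(2)={2}
  fail(5) 'adcd': from fail(4)=7 chase 'd': 7 ⇒ 8;  out=∅∪out(8)=∅
  fail(6) 'adcda': from fail(5)=8 chase 'a': 8 ⇒ 9;  out={1}∪out(9)={1,2}

Run:
i=0 'c': node 0→7
i=1 'd': node 7→8
i=2 'a': node 8→9  emit P2@[0:2]
i=3 'c': node 9→7 ·f
i=4 'd': node 7→8
i=5 'a': node 8→9  emit P2@[3:5]
i=6 'b': node 9→1 ·f  emit P0@[6:6]
i=7 'b': node 1→1 ·f  emit P0@[7:7]
i=8 'a': node 1→2 ·f
i=9 'b': node 2→1 ·f  emit P0@[9:9]
i=10 'c': node 1→7 ·f
i=11 'c': node 7→7 ·f
i=12 'c': node 7→7 ·f
i=13 'c': node 7→7 ·f
i=14 'b': node 7→1 ·f  emit P0@[14:14]
i=15 'c': node 1→7 ·f
i=16 'a': node 7→2 ·f
i=17 'a': node 2→2 ·f
i=18 'd': node 2→3
i=19 'c': node 3→4
i=20 'd': node 4→5
i=21 'a': node 5→6  emit P1@[17:21],P2@[19:21]
i=22 'c': node 6→7 ·f
i=23 'd': node 7→8
i=24 'a': node 8→9  emit P2@[22:24]
i=25 'c': node 9→7 ·f
i=26 'b': node 7→1 ·f  emit P0@[26:26]
i=27 'a': node 1→2 ·f
i=28 'b': node 2→1 ·f  emit P0@[28:28]
i=29 'c': node 1→7 ·f
i=30 'd': node 7→8
i=31 'a': node 8→9  emit P2@[29:31]
i=32 'c': node 9→7 ·f
i=33 'd': node 7→8
i=34 'a': node 8→9  emit P2@[32:34]
i=35 'c': node 9→7 ·f
i=36 'a': node 7→2 ·f
i=37 'd': node 2→3
i=38 'c': node 3→4
i=39 'd': node 4→5
i=40 'a': node 5→6  emit P1@[36:40],P2@[38:40]
i=41 'a': node 6→2 ·f
i=42 'd': node 2→3
i=43 'c': node 3→4
i=44 'd': node 4→5
i=45 'a': node 5→6  emit P1@[41:45],P2@[43:45]
i=46 'c': node 6→7 ·f
i=47 'a': node 7→2 ·f
i=48 'd': node 2→3
i=49 'c': node 3→4
i=50 'd': node 4→5
i=51 'a': node 5→6  emit P1@[47:51],P2@[49:51]
i=52 'c': node 6→7 ·f
i=53 'd': node 7→8
i=54 'a': node 8→9  emit P2@[52:54]
i=55 'a': node 9→2 ·f
i=56 'a': node 2→2 ·f

Matches: [[2,2],[5,2],[6,0],[7,0],[9,0],[14,0],[21,1],[21,2],[24,2],[26,0],[28,0],[31,2],[34,2],[40,1],[40,2],[45,1],[45,2],[51,1],[51,2],[54,2]]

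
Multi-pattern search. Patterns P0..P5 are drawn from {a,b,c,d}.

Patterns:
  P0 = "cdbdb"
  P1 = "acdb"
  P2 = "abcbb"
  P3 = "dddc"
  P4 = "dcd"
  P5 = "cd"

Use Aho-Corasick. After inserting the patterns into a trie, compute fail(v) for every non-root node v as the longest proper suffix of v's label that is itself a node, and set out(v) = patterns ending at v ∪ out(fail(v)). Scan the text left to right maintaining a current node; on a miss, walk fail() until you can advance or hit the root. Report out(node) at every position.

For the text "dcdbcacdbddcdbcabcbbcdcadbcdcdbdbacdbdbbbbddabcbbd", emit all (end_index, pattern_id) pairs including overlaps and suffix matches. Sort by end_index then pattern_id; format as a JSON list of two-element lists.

Build:
Trie (insert patterns):
  0='ε' goto a→6 c→1 d→14
  1='c' goto d→2
  2='cd' goto b→3  ←P5
  3='cdb' goto d→4
  4='cdbd' goto b→5
  5='cdbdb' goto ·  ←P0
  6='a' goto b→10 c→7
  7='ac' goto d→8
  8='acd' goto b→9
  9='acdb' goto ·  ←P1
  10='ab' goto c→11
  11='abc' goto b→12
  12='abcb' goto b→13
  13='abcbb' goto ·  ←P2
  14='d' goto c→18 d→15
  15='dd' goto d→16
  16='ddd' goto c→17
  17='dddc' goto ·  ←P3
  18='dc' goto d→19
  19='dcd' goto ·  ←P4

BFS fail/out derivation:
  fail(1) 'c': from fail(0)=0 chase 'c': 0 ⇒ 0;  out=∅∪out(0)=∅
  fail(6) 'a': from fail(0)=0 chase 'a': 0 ⇒ 0;  out=∅∪out(0)=∅
  fail(14) 'd': from fail(0)=0 chase 'd': 0 ⇒ 0;  out=∅∪out(0)=∅
  fail(2) 'cd': from fail(1)=0 chase 'd': 0 ⇒ 14;  out={5}∪out(14)={5}
  fail(7) 'ac': from fail(6)=0 chase 'c': 0 ⇒ 1;  out=∅∪out(1)=∅
  fail(10) 'ab': from fail(6)=0 chase 'b': 0 ⇒ 0;  out=∅∪out(0)=∅
  fail(15) 'dd': from fail(14)=0 chase 'd': 0 ⇒ 14;  out=∅∪out(14)=∅
  fail(18) 'dc': from fail(14)=0 chase 'c': 0 ⇒ 1;  out=∅∪out(1)=∅
  fail(3) 'cdb': from fail(2)=14 chase 'b': 14→0 ⇒ 0;  out=∅∪out(0)=∅
  fail(8) 'acd': from fail(7)=1 chase 'd': 1 ⇒ 2;  out=∅∪out(2)={5}
  fail(11) 'abc': from fail(10)=0 chase 'c': 0 ⇒ 1;  out=∅∪out(1)=∅
  fail(16) 'ddd': from fail(15)=14 chase 'd': 14 ⇒ 15;  out=∅∪out(15)=∅
  fail(19) 'dcd': from fail(18)=1 chase 'd': 1 ⇒ 2;  out={4}∪out(2)={4,5}
  fail(4) 'cdbd': from fail(3)=0 chase 'd': 0 ⇒ 14;  out=∅∪out(14)=∅
  fail(9) 'acdb': from fail(8)=2 chase 'b': 2 ⇒ 3;  out={1}∪out(3)={1}
  fail(12) 'abcb': from fail(11)=1 chase 'b': 1→0 ⇒ 0;  out=∅∪out(0)=∅
  fail(17) 'dddc': from fail(16)=15 chase 'c': 15→14 ⇒ 18;  out={3}∪out(18)={3}
  fail(5) 'cdbdb': from fail(4)=14 chase 'b': 14→0 ⇒ 0;  out={0}∪out(0)={0}
  fail(13) 'abcbb': from fail(12)=0 chase 'b': 0 ⇒ 0;  out={2}∪out(0)={2}

Scan:
pos 0 'd': at 14
pos 1 'c': at 18
pos 2 'd': at 19  ** P4@[0:2],P5@[1:2]
pos 3 'b': at 3 (via fail)
pos 4 'c': at 1 (via fail)
pos 5 'a': at 6 (via fail)
pos 6 'c': at 7
pos 7 'd': at 8  ** P5@[6:7]
pos 8 'b': at 9  ** P1@[5:8]
pos 9 'd': at 4 (via fail)
pos 10 'd': at 15 (via fail)
pos 11 'c': at 18 (via fail)
pos 12 'd': at 19  ** P4@[10:12],P5@[11:12]
pos 13 'b': at 3 (via fail)
pos 14 'c': at 1 (via fail)
pos 15 'a': at 6 (via fail)
pos 16 'b': at 10
pos 17 'c': at 11
pos 18 'b': at 12
pos 19 'b': at 13  ** P2@[15:19]
pos 20 'c': at 1 (via fail)
pos 21 'd': at 2  ** P5@[20:21]
pos 22 'c': at 18 (via fail)
pos 23 'a': at 6 (via fail)
pos 24 'd': at 14 (via fail)
pos 25 'b': at 0 (via fail)
pos 26 'c': at 1
pos 27 'd': at 2  ** P5@[26:27]
pos 28 'c': at 18 (via fail)
pos 29 'd': at 19  ** P4@[27:29],P5@[28:29]
pos 30 'b': at 3 (via fail)
pos 31 'd': at 4
pos 32 'b': at 5  ** P0@[28:32]
pos 33 'a': at 6 (via fail)
pos 34 'c': at 7
pos 35 'd': at 8  ** P5@[34:35]
pos 36 'b': at 9  ** P1@[33:36]
pos 37 'd': at 4 (via fail)
pos 38 'b': at 5  ** P0@[34:38]
pos 39 'b': at 0 (via fail)
pos 40 'b': at 0
pos 41 'b': at 0
pos 42 'd': at 14
pos 43 'd': at 15
pos 44 'a': at 6 (via fail)
pos 45 'b': at 10
pos 46 'c': at 11
pos 47 'b': at 12
pos 48 'b': at 13  ** P2@[44:48]
pos 49 'd': at 14 (via fail)

All matches (sorted): [[2,4],[2,5],[7,5],[8,1],[12,4],[12,5],[19,2],[21,5],[27,5],[29,4],[29,5],[32,0],[35,5],[36,1],[38,0],[48,2]]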